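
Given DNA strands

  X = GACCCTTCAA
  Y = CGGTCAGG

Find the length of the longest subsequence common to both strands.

4

One common subsequence of length 4: G (X #1, Y #3) → T (X #7, Y #4) → C (X #8, Y #5) → A (X #9, Y #6). The LCS DP gives dp[10][8] = 4, so this is optimal.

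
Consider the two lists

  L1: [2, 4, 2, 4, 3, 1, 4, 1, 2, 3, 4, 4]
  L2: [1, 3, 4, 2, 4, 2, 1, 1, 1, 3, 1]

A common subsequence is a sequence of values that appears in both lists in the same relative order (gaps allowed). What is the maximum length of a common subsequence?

Let dp[i][j] be the LCS length of the first i values of L1 and the first j values of L2. dp[i][j] = dp[i-1][j-1]+1 when the i-th and j-th values match, else max(dp[i-1][j], dp[i][j-1]).
    ·  1  3  4  2  4  2  1  1  1  3  1
 ·  0  0  0  0  0  0  0  0  0  0  0  0
 2  0  0  0  0  1  1  1  1  1  1  1  1
 4  0  0  0  1  1  2  2  2  2  2  2  2
 2  0  0  0  1  2  2  3  3  3  3  3  3
 4  0  0  0  1  2  3  3  3  3  3  3  3
 3  0  0  1  1  2  3  3  3  3  3  4  4
 1  0  1  1  1  2  3  3  4  4  4  4  5
 4  0  1  1  2  2  3  3  4  4  4  4  5
 1  0  1  1  2  2  3  3  4  5  5  5  5
 2  0  1  1  2  3  3  4  4  5  5  5  5
 3  0  1  2  2  3  3  4  4  5  5  6  6
 4  0  1  2  3  3  4  4  4  5  5  6  6
 4  0  1  2  3  3  4  4  4  5  5  6  6
dp[12][11] = 6. One LCS (by backtracking along matches): 2, 4, 2, 1, 1, 3.

6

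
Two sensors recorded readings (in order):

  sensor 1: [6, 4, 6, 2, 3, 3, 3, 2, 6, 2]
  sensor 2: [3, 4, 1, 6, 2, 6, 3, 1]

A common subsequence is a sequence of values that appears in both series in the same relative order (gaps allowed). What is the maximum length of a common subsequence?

Pick 4 (sensor 1 #2, sensor 2 #2), then 6 (sensor 1 #3, sensor 2 #4), then 2 (sensor 1 #4, sensor 2 #5), then 3 (sensor 1 #5, sensor 2 #7); all 4 values appear in both, in order, and the DP table's final entry dp[10][8] is also 4, so no common subsequence is longer.

4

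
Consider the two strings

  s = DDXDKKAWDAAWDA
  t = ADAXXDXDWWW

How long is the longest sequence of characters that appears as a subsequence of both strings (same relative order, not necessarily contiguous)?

Match D (s #1, t #2); then D (s #2, t #6); then X (s #3, t #7); then D (s #4, t #8); then W (s #8, t #10); then W (s #12, t #11) — 6 characters in the same relative order in both. The LCS DP gives dp[14][11] = 6, so this is optimal.

6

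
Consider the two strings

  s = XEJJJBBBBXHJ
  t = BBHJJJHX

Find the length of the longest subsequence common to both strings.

4

Let dp[i][j] be the LCS length of the first i characters of s and the first j characters of t. dp[i][j] = dp[i-1][j-1]+1 when the i-th and j-th characters match, else max(dp[i-1][j], dp[i][j-1]).
    ·  B  B  H  J  J  J  H  X
 ·  0  0  0  0  0  0  0  0  0
 X  0  0  0  0  0  0  0  0  1
 E  0  0  0  0  0  0  0  0  1
 J  0  0  0  0  1  1  1  1  1
 J  0  0  0  0  1  2  2  2  2
 J  0  0  0  0  1  2  3  3  3
 B  0  1  1  1  1  2  3  3  3
 B  0  1  2  2  2  2  3  3  3
 B  0  1  2  2  2  2  3  3  3
 B  0  1  2  2  2  2  3  3  3
 X  0  1  2  2  2  2  3  3  4
 H  0  1  2  3  3  3  3  4  4
 J  0  1  2  3  4  4  4  4  4
dp[12][8] = 4. One LCS (by backtracking along matches): JJJX.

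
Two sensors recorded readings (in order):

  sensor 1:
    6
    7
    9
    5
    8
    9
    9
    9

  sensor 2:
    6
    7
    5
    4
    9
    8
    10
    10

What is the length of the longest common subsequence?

Taking 6 [1,1], 7 [2,2], 9 [3,5], 8 [5,6] gives a common subsequence of length 4. dp[8][8] = 4 confirms this is the maximum.

4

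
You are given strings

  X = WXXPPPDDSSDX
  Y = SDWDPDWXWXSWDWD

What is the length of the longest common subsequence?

5

Match W (X #1, Y #7) → X (X #2, Y #8) → X (X #3, Y #10) → D (X #7, Y #13) → D (X #11, Y #15) — 5 characters in the same relative order in both. Since dp[12][15] = 5, nothing longer is possible.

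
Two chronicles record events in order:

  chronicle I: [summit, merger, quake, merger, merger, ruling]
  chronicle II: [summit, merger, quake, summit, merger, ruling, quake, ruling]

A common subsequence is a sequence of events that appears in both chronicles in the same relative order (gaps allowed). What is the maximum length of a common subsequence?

5

Taking summit [1,1], then merger [2,2], then quake [3,3], then merger [4,5], then ruling [6,8] gives a common subsequence of length 5. Since dp[6][8] = 5, nothing longer is possible.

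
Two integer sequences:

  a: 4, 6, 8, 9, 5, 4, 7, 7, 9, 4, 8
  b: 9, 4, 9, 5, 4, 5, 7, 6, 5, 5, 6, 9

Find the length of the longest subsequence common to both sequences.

Let dp[i][j] be the LCS length of the first i values of a and the first j values of b. dp[i][j] = dp[i-1][j-1]+1 when the i-th and j-th values match, else max(dp[i-1][j], dp[i][j-1]).
    ·  9  4  9  5  4  5  7  6  5  5  6  9
 ·  0  0  0  0  0  0  0  0  0  0  0  0  0
 4  0  0  1  1  1  1  1  1  1  1  1  1  1
 6  0  0  1  1  1  1  1  1  2  2  2  2  2
 8  0  0  1  1  1  1  1  1  2  2  2  2  2
 9  0  1  1  2  2  2  2  2  2  2  2  2  3
 5  0  1  1  2  3  3  3  3  3  3  3  3  3
 4  0  1  2  2  3  4  4  4  4  4  4  4  4
 7  0  1  2  2  3  4  4  5  5  5  5  5  5
 7  0  1  2  2  3  4  4  5  5  5  5  5  5
 9  0  1  2  3  3  4  4  5  5  5  5  5  6
 4  0  1  2  3  3  4  4  5  5  5  5  5  6
 8  0  1  2  3  3  4  4  5  5  5  5  5  6
dp[11][12] = 6. One LCS (by backtracking along matches): 4, 9, 5, 4, 7, 9.

6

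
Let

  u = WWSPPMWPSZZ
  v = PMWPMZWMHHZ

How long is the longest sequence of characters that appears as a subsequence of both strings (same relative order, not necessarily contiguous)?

Taking P at u[5]=v[1]; then M at u[6]=v[2]; then W at u[7]=v[3]; then P at u[8]=v[4]; then Z at u[10]=v[6]; then Z at u[11]=v[11] gives a common subsequence of length 6. Since dp[11][11] = 6, nothing longer is possible.

6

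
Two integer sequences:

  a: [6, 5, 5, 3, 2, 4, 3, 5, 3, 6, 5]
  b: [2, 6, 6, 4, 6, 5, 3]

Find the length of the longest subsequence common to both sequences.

4

Let dp[i][j] be the LCS length of the first i values of a and the first j values of b. dp[i][j] = dp[i-1][j-1]+1 when the i-th and j-th values match, else max(dp[i-1][j], dp[i][j-1]).
    ·  2  6  6  4  6  5  3
 ·  0  0  0  0  0  0  0  0
 6  0  0  1  1  1  1  1  1
 5  0  0  1  1  1  1  2  2
 5  0  0  1  1  1  1  2  2
 3  0  0  1  1  1  1  2  3
 2  0  1  1  1  1  1  2  3
 4  0  1  1  1  2  2  2  3
 3  0  1  1  1  2  2  2  3
 5  0  1  1  1  2  2  3  3
 3  0  1  1  1  2  2  3  4
 6  0  1  2  2  2  3  3  4
 5  0  1  2  2  2  3  4  4
dp[11][7] = 4. One LCS (by backtracking along matches): 6, 4, 5, 3.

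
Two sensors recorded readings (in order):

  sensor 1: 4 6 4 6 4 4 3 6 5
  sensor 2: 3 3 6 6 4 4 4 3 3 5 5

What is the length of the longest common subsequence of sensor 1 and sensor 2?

Pick 6 (sensor 1 #2, sensor 2 #4) → 4 (sensor 1 #3, sensor 2 #5) → 4 (sensor 1 #5, sensor 2 #6) → 4 (sensor 1 #6, sensor 2 #7) → 3 (sensor 1 #7, sensor 2 #9) → 5 (sensor 1 #9, sensor 2 #11); all 6 values appear in both, in order. Since dp[9][11] = 6, nothing longer is possible.

6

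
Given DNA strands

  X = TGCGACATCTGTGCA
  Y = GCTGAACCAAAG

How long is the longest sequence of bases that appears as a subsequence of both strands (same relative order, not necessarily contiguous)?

Taking G [2,1] → C [3,2] → G [4,4] → A [5,5] → A [7,6] → C [9,7] → C [14,8] → A [15,11] gives a common subsequence of length 8. The LCS DP gives dp[15][12] = 8, so this is optimal.

8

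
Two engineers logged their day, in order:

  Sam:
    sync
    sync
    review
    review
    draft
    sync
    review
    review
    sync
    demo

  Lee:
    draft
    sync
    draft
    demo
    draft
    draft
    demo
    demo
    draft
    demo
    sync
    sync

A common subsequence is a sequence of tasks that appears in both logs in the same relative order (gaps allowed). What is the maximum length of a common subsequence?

Match sync [1,2] → draft [5,9] → sync [6,11] → sync [9,12] — 4 tasks in the same relative order in both, and the DP table's final entry dp[10][12] is also 4, so no common subsequence is longer.

4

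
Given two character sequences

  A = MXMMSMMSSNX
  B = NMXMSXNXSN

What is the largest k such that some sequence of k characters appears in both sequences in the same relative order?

6

Let dp[i][j] be the LCS length of the first i characters of A and the first j characters of B. dp[i][j] = dp[i-1][j-1]+1 when the i-th and j-th characters match, else max(dp[i-1][j], dp[i][j-1]).
    ·  N  M  X  M  S  X  N  X  S  N
 ·  0  0  0  0  0  0  0  0  0  0  0
 M  0  0  1  1  1  1  1  1  1  1  1
 X  0  0  1  2  2  2  2  2  2  2  2
 M  0  0  1  2  3  3  3  3  3  3  3
 M  0  0  1  2  3  3  3  3  3  3  3
 S  0  0  1  2  3  4  4  4  4  4  4
 M  0  0  1  2  3  4  4  4  4  4  4
 M  0  0  1  2  3  4  4  4  4  4  4
 S  0  0  1  2  3  4  4  4  4  5  5
 S  0  0  1  2  3  4  4  4  4  5  5
 N  0  1  1  2  3  4  4  5  5  5  6
 X  0  1  1  2  3  4  5  5  6  6  6
dp[11][10] = 6. One LCS (by backtracking along matches): MXMSSN.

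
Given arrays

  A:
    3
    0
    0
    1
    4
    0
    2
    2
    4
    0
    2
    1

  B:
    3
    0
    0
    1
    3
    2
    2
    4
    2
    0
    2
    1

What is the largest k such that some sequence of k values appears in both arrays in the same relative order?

10

One common subsequence of length 10: 3 (A #1, B #1), 0 (A #2, B #2), 0 (A #3, B #3), 1 (A #4, B #4), 2 (A #7, B #6), 2 (A #8, B #7), 4 (A #9, B #8), 0 (A #10, B #10), 2 (A #11, B #11), 1 (A #12, B #12). dp[12][12] = 10 confirms this is the maximum.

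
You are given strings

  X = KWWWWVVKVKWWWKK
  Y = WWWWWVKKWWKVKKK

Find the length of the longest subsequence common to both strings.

Match W at X[2]=Y[2], then W at X[3]=Y[3], then W at X[4]=Y[4], then W at X[5]=Y[5], then V at X[7]=Y[6], then K at X[8]=Y[7], then K at X[10]=Y[8], then W at X[11]=Y[9], then W at X[12]=Y[10], then K at X[14]=Y[14], then K at X[15]=Y[15] — 11 characters in the same relative order in both. The LCS DP gives dp[15][15] = 11, so this is optimal.

11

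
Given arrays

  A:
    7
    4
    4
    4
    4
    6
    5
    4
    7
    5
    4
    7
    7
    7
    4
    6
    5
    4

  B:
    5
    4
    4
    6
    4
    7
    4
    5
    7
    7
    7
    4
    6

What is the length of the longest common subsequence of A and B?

11

Match 4 [4,2]; then 4 [5,3]; then 6 [6,4]; then 4 [8,5]; then 7 [9,6]; then 5 [10,8]; then 7 [12,9]; then 7 [13,10]; then 7 [14,11]; then 4 [15,12]; then 6 [16,13] — 11 values in the same relative order in both. dp[18][13] = 11 confirms this is the maximum.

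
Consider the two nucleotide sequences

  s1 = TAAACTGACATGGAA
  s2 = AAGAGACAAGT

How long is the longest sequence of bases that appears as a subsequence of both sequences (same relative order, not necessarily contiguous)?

8

One common subsequence of length 8: A at s1[2]=s2[1] → A at s1[3]=s2[2] → A at s1[4]=s2[4] → G at s1[7]=s2[5] → A at s1[8]=s2[6] → C at s1[9]=s2[7] → A at s1[10]=s2[9] → T at s1[11]=s2[11]. Since dp[15][11] = 8, nothing longer is possible.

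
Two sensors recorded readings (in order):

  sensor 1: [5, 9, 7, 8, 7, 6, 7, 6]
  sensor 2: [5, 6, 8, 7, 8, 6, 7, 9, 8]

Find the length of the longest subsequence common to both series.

5

One common subsequence of length 5: 5 at sensor 1[1]=sensor 2[1], 7 at sensor 1[3]=sensor 2[4], 8 at sensor 1[4]=sensor 2[5], 6 at sensor 1[6]=sensor 2[6], 7 at sensor 1[7]=sensor 2[7]. dp[8][9] = 5 confirms this is the maximum.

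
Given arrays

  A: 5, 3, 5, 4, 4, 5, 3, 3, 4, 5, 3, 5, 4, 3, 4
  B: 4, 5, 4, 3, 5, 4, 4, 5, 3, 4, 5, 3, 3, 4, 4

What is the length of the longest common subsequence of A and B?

12

Pick 5 [1,2], 3 [2,4], 5 [3,5], 4 [4,6], 4 [5,7], 5 [6,8], 3 [8,9], 4 [9,10], 5 [10,11], 3 [11,13], 4 [13,14], 4 [15,15]; all 12 values appear in both, in order. Since dp[15][15] = 12, nothing longer is possible.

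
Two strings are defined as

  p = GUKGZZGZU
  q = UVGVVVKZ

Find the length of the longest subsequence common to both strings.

Let dp[i][j] be the LCS length of the first i characters of p and the first j characters of q. dp[i][j] = dp[i-1][j-1]+1 when the i-th and j-th characters match, else max(dp[i-1][j], dp[i][j-1]).
    ·  U  V  G  V  V  V  K  Z
 ·  0  0  0  0  0  0  0  0  0
 G  0  0  0  1  1  1  1  1  1
 U  0  1  1  1  1  1  1  1  1
 K  0  1  1  1  1  1  1  2  2
 G  0  1  1  2  2  2  2  2  2
 Z  0  1  1  2  2  2  2  2  3
 Z  0  1  1  2  2  2  2  2  3
 G  0  1  1  2  2  2  2  2  3
 Z  0  1  1  2  2  2  2  2  3
 U  0  1  1  2  2  2  2  2  3
dp[9][8] = 3. One LCS (by backtracking along matches): GKZ.

3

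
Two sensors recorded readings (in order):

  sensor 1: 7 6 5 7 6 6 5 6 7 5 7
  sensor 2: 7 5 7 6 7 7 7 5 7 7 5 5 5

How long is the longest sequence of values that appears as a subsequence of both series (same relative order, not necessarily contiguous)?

One common subsequence of length 7: 7 (sensor 1 #1, sensor 2 #1), 5 (sensor 1 #3, sensor 2 #2), 7 (sensor 1 #4, sensor 2 #3), 6 (sensor 1 #5, sensor 2 #4), 5 (sensor 1 #7, sensor 2 #8), 7 (sensor 1 #9, sensor 2 #10), 5 (sensor 1 #10, sensor 2 #13). dp[11][13] = 7 confirms this is the maximum.

7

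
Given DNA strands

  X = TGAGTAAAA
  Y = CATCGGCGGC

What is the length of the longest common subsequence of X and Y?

3

Let dp[i][j] be the LCS length of the first i bases of X and the first j bases of Y. dp[i][j] = dp[i-1][j-1]+1 when the i-th and j-th bases match, else max(dp[i-1][j], dp[i][j-1]).
    ·  C  A  T  C  G  G  C  G  G  C
 ·  0  0  0  0  0  0  0  0  0  0  0
 T  0  0  0  1  1  1  1  1  1  1  1
 G  0  0  0  1  1  2  2  2  2  2  2
 A  0  0  1  1  1  2  2  2  2  2  2
 G  0  0  1  1  1  2  3  3  3  3  3
 T  0  0  1  2  2  2  3  3  3  3  3
 A  0  0  1  2  2  2  3  3  3  3  3
 A  0  0  1  2  2  2  3  3  3  3  3
 A  0  0  1  2  2  2  3  3  3  3  3
 A  0  0  1  2  2  2  3  3  3  3  3
dp[9][10] = 3. One LCS (by backtracking along matches): TGG.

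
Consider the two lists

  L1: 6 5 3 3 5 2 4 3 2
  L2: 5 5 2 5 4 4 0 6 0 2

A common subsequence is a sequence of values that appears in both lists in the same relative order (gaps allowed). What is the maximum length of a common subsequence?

Match 5 [2,1]; then 5 [5,2]; then 2 [6,3]; then 4 [7,6]; then 2 [9,10] — 5 values in the same relative order in both, and the DP table's final entry dp[9][10] is also 5, so no common subsequence is longer.

5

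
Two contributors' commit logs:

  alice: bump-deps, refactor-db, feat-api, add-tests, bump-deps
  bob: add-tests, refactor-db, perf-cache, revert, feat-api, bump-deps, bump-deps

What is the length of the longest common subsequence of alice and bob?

3

Taking refactor-db [2,2], feat-api [3,5], bump-deps [5,7] gives a common subsequence of length 3. dp[5][7] = 3 confirms this is the maximum.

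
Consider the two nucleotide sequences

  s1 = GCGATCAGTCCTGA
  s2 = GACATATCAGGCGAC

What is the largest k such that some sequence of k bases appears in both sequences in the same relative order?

One common subsequence of length 10: G at s1[1]=s2[1], C at s1[2]=s2[3], A at s1[4]=s2[6], T at s1[5]=s2[7], C at s1[6]=s2[8], A at s1[7]=s2[9], G at s1[8]=s2[11], C at s1[11]=s2[12], G at s1[13]=s2[13], A at s1[14]=s2[14]. The LCS DP gives dp[14][15] = 10, so this is optimal.

10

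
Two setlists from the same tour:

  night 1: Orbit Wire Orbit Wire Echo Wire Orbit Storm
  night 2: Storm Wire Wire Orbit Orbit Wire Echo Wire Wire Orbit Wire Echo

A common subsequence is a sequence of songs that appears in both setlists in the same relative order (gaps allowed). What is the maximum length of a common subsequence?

One common subsequence of length 6: Orbit at night 1[1]=night 2[4]; then Orbit at night 1[3]=night 2[5]; then Wire at night 1[4]=night 2[6]; then Echo at night 1[5]=night 2[7]; then Wire at night 1[6]=night 2[9]; then Orbit at night 1[7]=night 2[10], and the DP table's final entry dp[8][12] is also 6, so no common subsequence is longer.

6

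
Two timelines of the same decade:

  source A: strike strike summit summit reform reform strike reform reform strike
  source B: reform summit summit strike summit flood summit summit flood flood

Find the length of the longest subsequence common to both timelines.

3

Match strike at source A[1]=source B[4] → summit at source A[3]=source B[7] → summit at source A[4]=source B[8] — 3 events in the same relative order in both, and the DP table's final entry dp[10][10] is also 3, so no common subsequence is longer.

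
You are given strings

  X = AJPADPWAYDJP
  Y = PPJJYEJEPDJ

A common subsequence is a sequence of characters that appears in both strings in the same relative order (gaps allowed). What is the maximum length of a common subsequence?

5

One common subsequence of length 5: P (X #3, Y #1) → P (X #6, Y #2) → Y (X #9, Y #5) → D (X #10, Y #10) → J (X #11, Y #11). dp[12][11] = 5 confirms this is the maximum.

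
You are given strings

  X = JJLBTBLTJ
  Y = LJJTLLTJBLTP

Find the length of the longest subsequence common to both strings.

Let dp[i][j] be the LCS length of the first i characters of X and the first j characters of Y. dp[i][j] = dp[i-1][j-1]+1 when the i-th and j-th characters match, else max(dp[i-1][j], dp[i][j-1]).
    ·  L  J  J  T  L  L  T  J  B  L  T  P
 ·  0  0  0  0  0  0  0  0  0  0  0  0  0
 J  0  0  1  1  1  1  1  1  1  1  1  1  1
 J  0  0  1  2  2  2  2  2  2  2  2  2  2
 L  0  1  1  2  2  3  3  3  3  3  3  3  3
 B  0  1  1  2  2  3  3  3  3  4  4  4  4
 T  0  1  1  2  3  3  3  4  4  4  4  5  5
 B  0  1  1  2  3  3  3  4  4  5  5  5  5
 L  0  1  1  2  3  4  4  4  4  5  6  6  6
 T  0  1  1  2  3  4  4  5  5  5  6  7  7
 J  0  1  2  2  3  4  4  5  6  6  6  7  7
dp[9][12] = 7. One LCS (by backtracking along matches): JJLTBLT.

7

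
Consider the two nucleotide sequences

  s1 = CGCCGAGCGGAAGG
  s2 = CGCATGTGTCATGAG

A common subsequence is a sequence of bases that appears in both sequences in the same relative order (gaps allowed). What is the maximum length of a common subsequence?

9

Match C (s1 #1, s2 #1), then G (s1 #2, s2 #2), then C (s1 #3, s2 #3), then G (s1 #5, s2 #6), then G (s1 #7, s2 #8), then C (s1 #8, s2 #10), then G (s1 #10, s2 #13), then A (s1 #12, s2 #14), then G (s1 #14, s2 #15) — 9 bases in the same relative order in both. dp[14][15] = 9 confirms this is the maximum.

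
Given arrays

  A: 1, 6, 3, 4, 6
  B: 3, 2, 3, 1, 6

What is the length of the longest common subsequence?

Let dp[i][j] be the LCS length of the first i values of A and the first j values of B. dp[i][j] = dp[i-1][j-1]+1 when the i-th and j-th values match, else max(dp[i-1][j], dp[i][j-1]).
    ·  3  2  3  1  6
 ·  0  0  0  0  0  0
 1  0  0  0  0  1  1
 6  0  0  0  0  1  2
 3  0  1  1  1  1  2
 4  0  1  1  1  1  2
 6  0  1  1  1  1  2
dp[5][5] = 2. One LCS (by backtracking along matches): 1, 6.

2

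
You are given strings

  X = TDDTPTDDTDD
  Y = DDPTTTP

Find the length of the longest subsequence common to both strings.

5

Let dp[i][j] be the LCS length of the first i characters of X and the first j characters of Y. dp[i][j] = dp[i-1][j-1]+1 when the i-th and j-th characters match, else max(dp[i-1][j], dp[i][j-1]).
    ·  D  D  P  T  T  T  P
 ·  0  0  0  0  0  0  0  0
 T  0  0  0  0  1  1  1  1
 D  0  1  1  1  1  1  1  1
 D  0  1  2  2  2  2  2  2
 T  0  1  2  2  3  3  3  3
 P  0  1  2  3  3  3  3  4
 T  0  1  2  3  4  4  4  4
 D  0  1  2  3  4  4  4  4
 D  0  1  2  3  4  4  4  4
 T  0  1  2  3  4  5  5  5
 D  0  1  2  3  4  5  5  5
 D  0  1  2  3  4  5  5  5
dp[11][7] = 5. One LCS (by backtracking along matches): DDTTT.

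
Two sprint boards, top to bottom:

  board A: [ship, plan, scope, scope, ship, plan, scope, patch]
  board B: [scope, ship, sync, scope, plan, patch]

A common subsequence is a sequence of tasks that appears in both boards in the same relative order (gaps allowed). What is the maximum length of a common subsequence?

Taking ship (board A #1, board B #2), scope (board A #4, board B #4), plan (board A #6, board B #5), patch (board A #8, board B #6) gives a common subsequence of length 4. dp[8][6] = 4 confirms this is the maximum.

4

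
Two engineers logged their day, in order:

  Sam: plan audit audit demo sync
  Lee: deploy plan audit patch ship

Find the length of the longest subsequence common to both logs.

One common subsequence of length 2: plan [1,2], audit [2,3], and the DP table's final entry dp[5][5] is also 2, so no common subsequence is longer.

2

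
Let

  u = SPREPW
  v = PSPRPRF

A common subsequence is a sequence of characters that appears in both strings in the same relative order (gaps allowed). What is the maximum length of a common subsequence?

One common subsequence of length 4: S [1,2] → P [2,3] → R [3,4] → P [5,5]. Since dp[6][7] = 4, nothing longer is possible.

4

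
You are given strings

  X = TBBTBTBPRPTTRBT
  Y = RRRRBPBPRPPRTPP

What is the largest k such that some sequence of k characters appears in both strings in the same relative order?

Taking B (X #2, Y #5), B (X #7, Y #7), P (X #8, Y #8), R (X #9, Y #9), P (X #10, Y #11), R (X #13, Y #12), T (X #15, Y #13) gives a common subsequence of length 7, and the DP table's final entry dp[15][15] is also 7, so no common subsequence is longer.

7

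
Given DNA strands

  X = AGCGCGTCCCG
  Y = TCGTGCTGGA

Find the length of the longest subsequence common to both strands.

5

Let dp[i][j] be the LCS length of the first i bases of X and the first j bases of Y. dp[i][j] = dp[i-1][j-1]+1 when the i-th and j-th bases match, else max(dp[i-1][j], dp[i][j-1]).
    ·  T  C  G  T  G  C  T  G  G  A
 ·  0  0  0  0  0  0  0  0  0  0  0
 A  0  0  0  0  0  0  0  0  0  0  1
 G  0  0  0  1  1  1  1  1  1  1  1
 C  0  0  1  1  1  1  2  2  2  2  2
 G  0  0  1  2  2  2  2  2  3  3  3
 C  0  0  1  2  2  2  3  3  3  3  3
 G  0  0  1  2  2  3  3  3  4  4  4
 T  0  1  1  2  3  3  3  4  4  4  4
 C  0  1  2  2  3  3  4  4  4  4  4
 C  0  1  2  2  3  3  4  4  4  4  4
 C  0  1  2  2  3  3  4  4  4  4  4
 G  0  1  2  3  3  4  4  4  5  5  5
dp[11][10] = 5. One LCS (by backtracking along matches): GGCGG.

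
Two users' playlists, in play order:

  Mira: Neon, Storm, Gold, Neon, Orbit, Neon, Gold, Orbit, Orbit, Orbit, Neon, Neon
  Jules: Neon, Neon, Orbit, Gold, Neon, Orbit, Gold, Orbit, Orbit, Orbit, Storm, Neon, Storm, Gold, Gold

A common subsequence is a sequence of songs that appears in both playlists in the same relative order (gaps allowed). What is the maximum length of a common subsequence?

9

Taking Neon at Mira[1]=Jules[2]; then Gold at Mira[3]=Jules[4]; then Neon at Mira[4]=Jules[5]; then Orbit at Mira[5]=Jules[6]; then Gold at Mira[7]=Jules[7]; then Orbit at Mira[8]=Jules[8]; then Orbit at Mira[9]=Jules[9]; then Orbit at Mira[10]=Jules[10]; then Neon at Mira[11]=Jules[12] gives a common subsequence of length 9. The LCS DP gives dp[12][15] = 9, so this is optimal.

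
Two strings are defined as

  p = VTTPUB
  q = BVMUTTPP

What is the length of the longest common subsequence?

Let dp[i][j] be the LCS length of the first i characters of p and the first j characters of q. dp[i][j] = dp[i-1][j-1]+1 when the i-th and j-th characters match, else max(dp[i-1][j], dp[i][j-1]).
    ·  B  V  M  U  T  T  P  P
 ·  0  0  0  0  0  0  0  0  0
 V  0  0  1  1  1  1  1  1  1
 T  0  0  1  1  1  2  2  2  2
 T  0  0  1  1  1  2  3  3  3
 P  0  0  1  1  1  2  3  4  4
 U  0  0  1  1  2  2  3  4  4
 B  0  1  1  1  2  2  3  4  4
dp[6][8] = 4. One LCS (by backtracking along matches): VTTP.

4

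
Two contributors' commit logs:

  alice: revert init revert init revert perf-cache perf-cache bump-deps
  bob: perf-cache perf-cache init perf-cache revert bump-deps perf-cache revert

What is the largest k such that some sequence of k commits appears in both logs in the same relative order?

One common subsequence of length 3: init at alice[2]=bob[3], revert at alice[3]=bob[5], revert at alice[5]=bob[8]. The LCS DP gives dp[8][8] = 3, so this is optimal.

3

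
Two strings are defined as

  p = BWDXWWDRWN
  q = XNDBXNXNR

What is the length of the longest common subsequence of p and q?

3

Let dp[i][j] be the LCS length of the first i characters of p and the first j characters of q. dp[i][j] = dp[i-1][j-1]+1 when the i-th and j-th characters match, else max(dp[i-1][j], dp[i][j-1]).
    ·  X  N  D  B  X  N  X  N  R
 ·  0  0  0  0  0  0  0  0  0  0
 B  0  0  0  0  1  1  1  1  1  1
 W  0  0  0  0  1  1  1  1  1  1
 D  0  0  0  1  1  1  1  1  1  1
 X  0  1  1  1  1  2  2  2  2  2
 W  0  1  1  1  1  2  2  2  2  2
 W  0  1  1  1  1  2  2  2  2  2
 D  0  1  1  2  2  2  2  2  2  2
 R  0  1  1  2  2  2  2  2  2  3
 W  0  1  1  2  2  2  2  2  2  3
 N  0  1  2  2  2  2  3  3  3  3
dp[10][9] = 3. One LCS (by backtracking along matches): BXR.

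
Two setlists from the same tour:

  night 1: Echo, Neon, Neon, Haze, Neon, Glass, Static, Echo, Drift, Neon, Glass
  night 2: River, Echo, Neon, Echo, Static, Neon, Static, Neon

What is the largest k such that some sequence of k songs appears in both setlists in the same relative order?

Pick Echo at night 1[1]=night 2[2]; then Neon at night 1[2]=night 2[3]; then Neon at night 1[5]=night 2[6]; then Static at night 1[7]=night 2[7]; then Neon at night 1[10]=night 2[8]; all 5 songs appear in both, in order. dp[11][8] = 5 confirms this is the maximum.

5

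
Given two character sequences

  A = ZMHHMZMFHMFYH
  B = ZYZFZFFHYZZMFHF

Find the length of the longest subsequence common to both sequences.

7

Pick Z [1,5] → H [3,8] → Z [6,11] → M [7,12] → F [8,13] → H [9,14] → F [11,15]; all 7 characters appear in both, in order. dp[13][15] = 7 confirms this is the maximum.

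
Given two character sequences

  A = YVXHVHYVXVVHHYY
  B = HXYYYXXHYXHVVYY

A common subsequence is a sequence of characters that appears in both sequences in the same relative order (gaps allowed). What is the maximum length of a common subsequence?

9

Taking Y at A[1]=B[5], then X at A[3]=B[7], then H at A[6]=B[8], then Y at A[7]=B[9], then X at A[9]=B[10], then V at A[10]=B[12], then V at A[11]=B[13], then Y at A[14]=B[14], then Y at A[15]=B[15] gives a common subsequence of length 9, and the DP table's final entry dp[15][15] is also 9, so no common subsequence is longer.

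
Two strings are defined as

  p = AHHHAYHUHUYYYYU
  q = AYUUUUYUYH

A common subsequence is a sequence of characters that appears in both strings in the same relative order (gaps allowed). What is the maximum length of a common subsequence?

Pick A (p #5, q #1), Y (p #6, q #2), U (p #8, q #5), U (p #10, q #6), Y (p #11, q #7), Y (p #12, q #9); all 6 characters appear in both, in order, and the DP table's final entry dp[15][10] is also 6, so no common subsequence is longer.

6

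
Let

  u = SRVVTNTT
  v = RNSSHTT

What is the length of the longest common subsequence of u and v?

Let dp[i][j] be the LCS length of the first i characters of u and the first j characters of v. dp[i][j] = dp[i-1][j-1]+1 when the i-th and j-th characters match, else max(dp[i-1][j], dp[i][j-1]).
    ·  R  N  S  S  H  T  T
 ·  0  0  0  0  0  0  0  0
 S  0  0  0  1  1  1  1  1
 R  0  1  1  1  1  1  1  1
 V  0  1  1  1  1  1  1  1
 V  0  1  1  1  1  1  1  1
 T  0  1  1  1  1  1  2  2
 N  0  1  2  2  2  2  2  2
 T  0  1  2  2  2  2  3  3
 T  0  1  2  2  2  2  3  4
dp[8][7] = 4. One LCS (by backtracking along matches): RNTT.

4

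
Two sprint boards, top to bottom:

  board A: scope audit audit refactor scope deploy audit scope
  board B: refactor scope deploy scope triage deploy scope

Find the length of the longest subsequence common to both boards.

4

Match scope at board A[1]=board B[2], then scope at board A[5]=board B[4], then deploy at board A[6]=board B[6], then scope at board A[8]=board B[7] — 4 tasks in the same relative order in both. dp[8][7] = 4 confirms this is the maximum.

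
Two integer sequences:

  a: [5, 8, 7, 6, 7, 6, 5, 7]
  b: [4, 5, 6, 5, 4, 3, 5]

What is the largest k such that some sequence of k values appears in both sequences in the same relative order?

3

Let dp[i][j] be the LCS length of the first i values of a and the first j values of b. dp[i][j] = dp[i-1][j-1]+1 when the i-th and j-th values match, else max(dp[i-1][j], dp[i][j-1]).
    ·  4  5  6  5  4  3  5
 ·  0  0  0  0  0  0  0  0
 5  0  0  1  1  1  1  1  1
 8  0  0  1  1  1  1  1  1
 7  0  0  1  1  1  1  1  1
 6  0  0  1  2  2  2  2  2
 7  0  0  1  2  2  2  2  2
 6  0  0  1  2  2  2  2  2
 5  0  0  1  2  3  3  3  3
 7  0  0  1  2  3  3  3  3
dp[8][7] = 3. One LCS (by backtracking along matches): 5, 6, 5.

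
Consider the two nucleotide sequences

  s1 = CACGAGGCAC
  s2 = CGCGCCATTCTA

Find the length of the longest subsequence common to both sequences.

Let dp[i][j] be the LCS length of the first i bases of s1 and the first j bases of s2. dp[i][j] = dp[i-1][j-1]+1 when the i-th and j-th bases match, else max(dp[i-1][j], dp[i][j-1]).
    ·  C  G  C  G  C  C  A  T  T  C  T  A
 ·  0  0  0  0  0  0  0  0  0  0  0  0  0
 C  0  1  1  1  1  1  1  1  1  1  1  1  1
 A  0  1  1  1  1  1  1  2  2  2  2  2  2
 C  0  1  1  2  2  2  2  2  2  2  3  3  3
 G  0  1  2  2  3  3  3  3  3  3  3  3  3
 A  0  1  2  2  3  3  3  4  4  4  4  4  4
 G  0  1  2  2  3  3  3  4  4  4  4  4  4
 G  0  1  2  2  3  3  3  4  4  4  4  4  4
 C  0  1  2  3  3  4  4  4  4  4  5  5  5
 A  0  1  2  3  3  4  4  5  5  5  5  5  6
 C  0  1  2  3  3  4  5  5  5  5  6  6  6
dp[10][12] = 6. One LCS (by backtracking along matches): CCGACA.

6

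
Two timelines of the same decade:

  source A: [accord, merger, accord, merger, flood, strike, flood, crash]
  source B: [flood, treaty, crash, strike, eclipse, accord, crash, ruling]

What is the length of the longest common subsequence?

3

Pick flood at source A[5]=source B[1] → strike at source A[6]=source B[4] → crash at source A[8]=source B[7]; all 3 events appear in both, in order. dp[8][8] = 3 confirms this is the maximum.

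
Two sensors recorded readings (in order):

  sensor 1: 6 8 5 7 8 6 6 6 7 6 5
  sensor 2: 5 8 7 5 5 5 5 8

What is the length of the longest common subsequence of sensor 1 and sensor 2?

4

Pick 5 [3,1], 8 [5,2], 7 [9,3], 5 [11,7]; all 4 values appear in both, in order. dp[11][8] = 4 confirms this is the maximum.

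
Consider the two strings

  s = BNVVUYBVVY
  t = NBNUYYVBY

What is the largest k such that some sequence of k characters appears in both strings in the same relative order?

Let dp[i][j] be the LCS length of the first i characters of s and the first j characters of t. dp[i][j] = dp[i-1][j-1]+1 when the i-th and j-th characters match, else max(dp[i-1][j], dp[i][j-1]).
    ·  N  B  N  U  Y  Y  V  B  Y
 ·  0  0  0  0  0  0  0  0  0  0
 B  0  0  1  1  1  1  1  1  1  1
 N  0  1  1  2  2  2  2  2  2  2
 V  0  1  1  2  2  2  2  3  3  3
 V  0  1  1  2  2  2  2  3  3  3
 U  0  1  1  2  3  3  3  3  3  3
 Y  0  1  1  2  3  4  4  4  4  4
 B  0  1  2  2  3  4  4  4  5  5
 V  0  1  2  2  3  4  4  5  5  5
 V  0  1  2  2  3  4  4  5  5  5
 Y  0  1  2  2  3  4  5  5  5  6
dp[10][9] = 6. One LCS (by backtracking along matches): BNUYBY.

6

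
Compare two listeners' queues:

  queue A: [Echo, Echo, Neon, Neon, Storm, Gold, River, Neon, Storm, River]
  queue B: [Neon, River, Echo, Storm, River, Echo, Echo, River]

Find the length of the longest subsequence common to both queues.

4

Match Echo at queue A[2]=queue B[3]; then Storm at queue A[5]=queue B[4]; then River at queue A[7]=queue B[5]; then River at queue A[10]=queue B[8] — 4 songs in the same relative order in both, and the DP table's final entry dp[10][8] is also 4, so no common subsequence is longer.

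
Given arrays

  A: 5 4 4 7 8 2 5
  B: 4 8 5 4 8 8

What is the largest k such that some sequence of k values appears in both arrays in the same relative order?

Taking 5 at A[1]=B[3], then 4 at A[2]=B[4], then 8 at A[5]=B[6] gives a common subsequence of length 3. The LCS DP gives dp[7][6] = 3, so this is optimal.

3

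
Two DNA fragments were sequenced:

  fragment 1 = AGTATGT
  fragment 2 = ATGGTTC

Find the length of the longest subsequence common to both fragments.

4

Taking A (fragment 1 #1, fragment 2 #1), G (fragment 1 #2, fragment 2 #4), T (fragment 1 #3, fragment 2 #5), T (fragment 1 #5, fragment 2 #6) gives a common subsequence of length 4. dp[7][7] = 4 confirms this is the maximum.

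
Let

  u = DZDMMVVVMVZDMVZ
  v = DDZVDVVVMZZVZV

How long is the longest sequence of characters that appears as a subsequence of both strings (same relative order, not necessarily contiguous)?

Pick D [1,2]; then Z [2,3]; then D [3,5]; then V [6,6]; then V [7,7]; then V [8,8]; then M [9,9]; then V [10,12]; then Z [11,13]; then V [14,14]; all 10 characters appear in both, in order, and the DP table's final entry dp[15][14] is also 10, so no common subsequence is longer.

10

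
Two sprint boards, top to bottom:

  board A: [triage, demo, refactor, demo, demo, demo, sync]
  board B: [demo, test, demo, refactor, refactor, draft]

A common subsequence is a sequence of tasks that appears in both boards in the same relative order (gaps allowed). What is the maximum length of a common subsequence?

Pick demo at board A[2]=board B[3], then refactor at board A[3]=board B[5]; all 2 tasks appear in both, in order. Since dp[7][6] = 2, nothing longer is possible.

2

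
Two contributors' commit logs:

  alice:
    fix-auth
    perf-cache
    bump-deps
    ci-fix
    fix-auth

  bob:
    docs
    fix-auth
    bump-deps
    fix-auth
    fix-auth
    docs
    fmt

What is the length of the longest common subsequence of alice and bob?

Pick fix-auth (alice #1, bob #2); then bump-deps (alice #3, bob #3); then fix-auth (alice #5, bob #5); all 3 commits appear in both, in order, and the DP table's final entry dp[5][7] is also 3, so no common subsequence is longer.

3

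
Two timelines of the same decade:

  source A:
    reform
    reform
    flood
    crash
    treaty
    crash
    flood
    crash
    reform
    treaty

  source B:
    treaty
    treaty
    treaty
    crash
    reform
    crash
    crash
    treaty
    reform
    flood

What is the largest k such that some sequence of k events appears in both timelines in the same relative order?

4

Pick reform (source A #1, source B #5), then crash (source A #4, source B #7), then treaty (source A #5, source B #8), then flood (source A #7, source B #10); all 4 events appear in both, in order. Since dp[10][10] = 4, nothing longer is possible.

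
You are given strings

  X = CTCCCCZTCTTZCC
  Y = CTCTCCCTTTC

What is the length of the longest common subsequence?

Match C at X[1]=Y[1], then T at X[2]=Y[2], then C at X[3]=Y[3], then C at X[4]=Y[5], then C at X[5]=Y[6], then C at X[6]=Y[7], then T at X[8]=Y[8], then T at X[10]=Y[9], then T at X[11]=Y[10], then C at X[14]=Y[11] — 10 characters in the same relative order in both, and the DP table's final entry dp[14][11] is also 10, so no common subsequence is longer.

10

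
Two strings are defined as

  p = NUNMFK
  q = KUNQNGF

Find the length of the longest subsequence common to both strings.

Let dp[i][j] be the LCS length of the first i characters of p and the first j characters of q. dp[i][j] = dp[i-1][j-1]+1 when the i-th and j-th characters match, else max(dp[i-1][j], dp[i][j-1]).
    ·  K  U  N  Q  N  G  F
 ·  0  0  0  0  0  0  0  0
 N  0  0  0  1  1  1  1  1
 U  0  0  1  1  1  1  1  1
 N  0  0  1  2  2  2  2  2
 M  0  0  1  2  2  2  2  2
 F  0  0  1  2  2  2  2  3
 K  0  1  1  2  2  2  2  3
dp[6][7] = 3. One LCS (by backtracking along matches): NNF.

3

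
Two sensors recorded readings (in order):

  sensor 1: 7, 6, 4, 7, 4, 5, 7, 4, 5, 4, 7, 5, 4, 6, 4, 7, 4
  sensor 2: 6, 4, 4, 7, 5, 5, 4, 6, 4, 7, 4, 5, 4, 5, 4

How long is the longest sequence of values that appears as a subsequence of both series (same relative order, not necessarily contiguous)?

Match 6 at sensor 1[2]=sensor 2[1], then 4 at sensor 1[3]=sensor 2[2], then 4 at sensor 1[5]=sensor 2[3], then 7 at sensor 1[7]=sensor 2[4], then 5 at sensor 1[9]=sensor 2[5], then 5 at sensor 1[12]=sensor 2[6], then 4 at sensor 1[13]=sensor 2[7], then 6 at sensor 1[14]=sensor 2[8], then 4 at sensor 1[15]=sensor 2[9], then 7 at sensor 1[16]=sensor 2[10], then 4 at sensor 1[17]=sensor 2[15] — 11 values in the same relative order in both. Since dp[17][15] = 11, nothing longer is possible.

11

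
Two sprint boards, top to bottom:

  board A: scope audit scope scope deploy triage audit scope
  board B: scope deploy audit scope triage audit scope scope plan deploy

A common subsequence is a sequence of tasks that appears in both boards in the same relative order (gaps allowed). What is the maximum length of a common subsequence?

6

One common subsequence of length 6: scope (board A #1, board B #1), then audit (board A #2, board B #3), then scope (board A #4, board B #4), then triage (board A #6, board B #5), then audit (board A #7, board B #6), then scope (board A #8, board B #8). The LCS DP gives dp[8][10] = 6, so this is optimal.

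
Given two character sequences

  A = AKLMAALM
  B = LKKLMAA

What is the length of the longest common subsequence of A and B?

Let dp[i][j] be the LCS length of the first i characters of A and the first j characters of B. dp[i][j] = dp[i-1][j-1]+1 when the i-th and j-th characters match, else max(dp[i-1][j], dp[i][j-1]).
    ·  L  K  K  L  M  A  A
 ·  0  0  0  0  0  0  0  0
 A  0  0  0  0  0  0  1  1
 K  0  0  1  1  1  1  1  1
 L  0  1  1  1  2  2  2  2
 M  0  1  1  1  2  3  3  3
 A  0  1  1  1  2  3  4  4
 A  0  1  1  1  2  3  4  5
 L  0  1  1  1  2  3  4  5
 M  0  1  1  1  2  3  4  5
dp[8][7] = 5. One LCS (by backtracking along matches): KLMAA.

5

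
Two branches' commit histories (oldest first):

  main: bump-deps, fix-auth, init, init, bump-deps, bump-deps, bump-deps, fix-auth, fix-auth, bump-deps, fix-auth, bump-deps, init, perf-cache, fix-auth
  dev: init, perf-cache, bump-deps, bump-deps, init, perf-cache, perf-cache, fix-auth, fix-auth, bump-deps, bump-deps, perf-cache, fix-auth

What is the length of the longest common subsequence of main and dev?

9

Pick init [3,1], bump-deps [5,3], bump-deps [6,4], fix-auth [8,8], fix-auth [9,9], bump-deps [10,10], bump-deps [12,11], perf-cache [14,12], fix-auth [15,13]; all 9 commits appear in both, in order, and the DP table's final entry dp[15][13] is also 9, so no common subsequence is longer.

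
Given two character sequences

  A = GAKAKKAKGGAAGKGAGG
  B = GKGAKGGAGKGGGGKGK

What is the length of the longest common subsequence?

One common subsequence of length 12: G [1,1], then K [3,2], then A [7,4], then K [8,5], then G [9,6], then G [10,7], then A [12,8], then G [13,9], then K [14,10], then G [15,13], then G [17,14], then G [18,16]. Since dp[18][17] = 12, nothing longer is possible.

12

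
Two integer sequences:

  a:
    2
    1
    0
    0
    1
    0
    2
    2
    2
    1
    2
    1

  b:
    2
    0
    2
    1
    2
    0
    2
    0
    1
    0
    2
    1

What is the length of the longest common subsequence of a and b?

8

Let dp[i][j] be the LCS length of the first i values of a and the first j values of b. dp[i][j] = dp[i-1][j-1]+1 when the i-th and j-th values match, else max(dp[i-1][j], dp[i][j-1]).
    ·  2  0  2  1  2  0  2  0  1  0  2  1
 ·  0  0  0  0  0  0  0  0  0  0  0  0  0
 2  0  1  1  1  1  1  1  1  1  1  1  1  1
 1  0  1  1  1  2  2  2  2  2  2  2  2  2
 0  0  1  2  2  2  2  3  3  3  3  3  3  3
 0  0  1  2  2  2  2  3  3  4  4  4  4  4
 1  0  1  2  2  3  3  3  3  4  5  5  5  5
 0  0  1  2  2  3  3  4  4  4  5  6  6  6
 2  0  1  2  3  3  4  4  5  5  5  6  7  7
 2  0  1  2  3  3  4  4  5  5  5  6  7  7
 2  0  1  2  3  3  4  4  5  5  5  6  7  7
 1  0  1  2  3  4  4  4  5  5  6  6  7  8
 2  0  1  2  3  4  5  5  5  5  6  6  7  8
 1  0  1  2  3  4  5  5  5  5  6  6  7  8
dp[12][12] = 8. One LCS (by backtracking along matches): 2, 1, 0, 0, 1, 0, 2, 1.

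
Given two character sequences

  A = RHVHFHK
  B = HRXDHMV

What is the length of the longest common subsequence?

3

Let dp[i][j] be the LCS length of the first i characters of A and the first j characters of B. dp[i][j] = dp[i-1][j-1]+1 when the i-th and j-th characters match, else max(dp[i-1][j], dp[i][j-1]).
    ·  H  R  X  D  H  M  V
 ·  0  0  0  0  0  0  0  0
 R  0  0  1  1  1  1  1  1
 H  0  1  1  1  1  2  2  2
 V  0  1  1  1  1  2  2  3
 H  0  1  1  1  1  2  2  3
 F  0  1  1  1  1  2  2  3
 H  0  1  1  1  1  2  2  3
 K  0  1  1  1  1  2  2  3
dp[7][7] = 3. One LCS (by backtracking along matches): RHV.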